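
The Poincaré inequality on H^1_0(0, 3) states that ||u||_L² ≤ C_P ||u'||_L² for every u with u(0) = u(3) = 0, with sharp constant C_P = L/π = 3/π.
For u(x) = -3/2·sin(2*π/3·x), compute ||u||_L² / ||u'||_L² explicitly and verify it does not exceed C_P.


||u||_L² / ||u'||_L² = 3/(2*π) < C_P = 3/π.

u(x) = -3/2·sin(2*π/3·x), so u'(x) = -π*cos(2*π*x/3).
Writing u(x) = A·sin(kπx/L) with A = -3/2 and k = 2, use ∫_0^L sin²(kπx/L) dx = L/2 and ∫_0^L cos²(kπx/L) dx = L/2.
u² = 9/4·sin²(2*π/3·x) and (u')² = π^2·cos²(2*π/3·x), and each of sin², cos² integrates to L/2 = 3/2 over (0, 3).
∫_0^3 u² dx = 27/8, so ||u||_L² = 3*sqrt(6)/4.
∫_0^3 (u')² dx = 3*π^2/2, so ||u'||_L² = sqrt(6)*π/2.
Ratio ||u||_L² / ||u'||_L² = 3/(2*π).
Sharp Poincaré constant on H^1_0(0, 3) is C_P = L/π = 3/π, achieved by sin(π/3·x).
This is the k = 2 harmonic; the ratio L/(kπ) is strictly less than C_P = L/π, consistent with the sharp inequality ||u||_L² ≤ C_P ||u'||_L².


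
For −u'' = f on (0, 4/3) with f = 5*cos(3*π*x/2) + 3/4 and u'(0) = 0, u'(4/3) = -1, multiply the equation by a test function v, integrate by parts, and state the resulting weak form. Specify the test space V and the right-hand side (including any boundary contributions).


V = H^1(0, 4/3) (v unrestricted at boundary; u is determined up to an additive constant); weak form: ∫_0^4/3 u'v' dx = ∫_0^4/3 (5*cos(3*π*x/2) + 3/4) v dx − v(4/3) for all v ∈ V.

Multiply both sides by a test function v and integrate from 0 to 4/3:
  ∫_0^4/3 −u''(x) v(x) dx = ∫_0^4/3 f(x) v(x) dx.
Integrate the LHS by parts once:
  ∫_0^4/3 −u'' v dx = −[u'(x) v(x)]_0^4/3 + ∫_0^4/3 u'(x) v'(x) dx.
Thus ∫_0^4/3 u'(x) v'(x) dx = ∫_0^4/3 f(x) v(x) dx + [u'(x) v(x)]_0^4/3.
Choose V so that boundary terms are either known or forced to vanish.
u has inhomogeneous Neumann u'(0) = 0, u'(4/3) = -1. [u' v]_0^4/3 = (-1)·v(4/3) − (0)·v(0) = − v(4/3). Take V = H^1(0, 4/3); boundary term becomes part of RHS.
Weak formulation: find u (satisfying any essential BC) such that ∫_0^4/3 u'(x) v'(x) dx = ∫_0^4/3 f v dx − v(4/3) for all v ∈ V (Neumann data are natural BCs: they enter the RHS as boundary terms).
Substituting f(x) = 5*cos(3*π*x/2) + 3/4, the right-hand side is ∫_0^4/3 (5*cos(3*π*x/2) + 3/4) v dx − v(4/3).
Compatibility check (pure Neumann): taking v ≡ 1 ∈ V gives 0 = ∫_0^4/3 f dx + (-1) − (0), i.e. ∫_0^4/3 f dx must equal u'(0) − u'(4/3) = 1. Indeed ∫_0^4/3 (5*cos(3*π*x/2) + 3/4) dx = 1, so the data are compatible. The solution is then unique only up to an additive constant (fix it e.g. by requiring ∫_0^4/3 u dx = 0).


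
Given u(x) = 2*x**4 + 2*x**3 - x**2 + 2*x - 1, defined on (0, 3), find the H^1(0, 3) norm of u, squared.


||u||_{H^1}^2 = 1685559/35

The H^1 norm (squared) on an interval (0, L) is
  ||u||_{H^1}^2 = ∫_0^L u(x)^2 dx + ∫_0^L u'(x)^2 dx.
Compute u'(x) = 8*x**3 + 6*x**2 - 2*x + 2.
Then u(x)^2 = 4*x**8 + 8*x**7 + 4*x**5 + 5*x**4 - 8*x**3 + 6*x**2 - 4*x + 1 and u'(x)^2 = 64*x**6 + 96*x**5 + 4*x**4 + 8*x**3 + 28*x**2 - 8*x + 4.
Integrate each monomial from 0 to 3 using ∫_0^3 c·x^n dx = c·3^(n+1)/(n+1):
  ∫_0^3 u(x)^2 dx = ∫_0^3 (4*x^8 + 8*x^7 + 4*x^5 + 5*x^4 - 8*x^3 + 6*x^2 - 4*x + 1) dx. Term by term:
    ∫_0^3 4*x^8 dx = 8748;  ∫_0^3 8*x^7 dx = 6561;  ∫_0^3 4*x^5 dx = 486;
    ∫_0^3 5*x^4 dx = 243;  ∫_0^3 -8*x^3 dx = -162;  ∫_0^3 6*x^2 dx = 54;
    ∫_0^3 -4*x dx = -18;  ∫_0^3 1 dx = 3.
  Sum: 8748 + 6561 + 486 + 243 − 162 + 54 − 18 + 3 = 15915.
  ∫_0^3 u'(x)^2 dx = ∫_0^3 (64*x^6 + 96*x^5 + 4*x^4 + 8*x^3 + 28*x^2 - 8*x + 4) dx. Term by term:
    ∫_0^3 64*x^6 dx = 139968/7;  ∫_0^3 96*x^5 dx = 11664;  ∫_0^3 4*x^4 dx = 972/5;
    ∫_0^3 8*x^3 dx = 162;  ∫_0^3 28*x^2 dx = 252;  ∫_0^3 -8*x dx = -36;
    ∫_0^3 4 dx = 12.
  Sum: 139968/7 + 11664 + 972/5 + 162 + 252 − 36 + 12 = 1128534/35.
Adding: ||u||_{H^1}^2 = 15915 + 1128534/35 = 1685559/35.


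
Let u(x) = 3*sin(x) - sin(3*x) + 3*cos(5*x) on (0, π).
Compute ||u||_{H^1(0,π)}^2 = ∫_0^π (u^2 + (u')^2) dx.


||u||_{H^1(0,π)}^2 = 131*π

u'(x) = -15*sin(5*x) + 3*cos(x) - 3*cos(3*x).
Expand u² and (u')² and integrate term by term on (0, π), using: for integers n ≥ 1, ∫_0^π sin²(nx) dx = ∫_0^π cos²(nx) dx = π/2; for n ≠ n', ∫_0^π sin(nx)sin(n'x) dx = ∫_0^π cos(nx)cos(n'x) dx = 0; and by product-to-sum, ∫_0^π sin(nx)cos(n'x) dx = ½∫_0^π [sin((n+n')x) + sin((n−n')x)] dx, which is 0 when n+n' is even and 2n/(n²−n'²) when n+n' is odd (it need not vanish on (0, π)).
  u² squared terms: (-1)²·∫sin(3x)² dx = 1·π/2 = π/2;  (3)²·∫cos(5x)² dx = 9·π/2 = 9*π/2;  (3)²·∫sin(x)² dx = 9·π/2 = 9*π/2.
  u² cross terms: 2·(-1)·(3)·∫sin(3x)·cos(5x) dx = -6·(0) = 0;  2·(-1)·(3)·∫sin(3x)·sin(x) dx = -6·(0) = 0;  2·(3)·(3)·∫cos(5x)·sin(x) dx = 18·(0) = 0.
  So ∫_0^π u² dx = π/2 + 9*π/2 + 9*π/2 + 0 + 0 + 0 = 19*π/2.
  (u')² squared terms: (-15)²·∫sin(5x)² dx = 225·π/2 = 225*π/2;  (-3)²·∫cos(3x)² dx = 9·π/2 = 9*π/2;  (3)²·∫cos(x)² dx = 9·π/2 = 9*π/2.
  (u')² cross terms: 2·(-15)·(-3)·∫sin(5x)·cos(3x) dx = 90·(0) = 0;  2·(-15)·(3)·∫sin(5x)·cos(x) dx = -90·(0) = 0;  2·(-3)·(3)·∫cos(3x)·cos(x) dx = -18·(0) = 0.
  So ∫_0^π (u')² dx = 225*π/2 + 9*π/2 + 9*π/2 + 0 + 0 + 0 = 243*π/2.
||u||_{H^1}^2 = (19*π/2) + (243*π/2) = 131*π.


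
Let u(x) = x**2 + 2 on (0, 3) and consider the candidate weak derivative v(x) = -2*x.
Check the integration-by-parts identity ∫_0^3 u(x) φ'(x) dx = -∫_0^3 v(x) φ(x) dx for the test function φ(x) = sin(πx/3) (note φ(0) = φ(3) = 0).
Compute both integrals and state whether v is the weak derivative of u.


LHS = -18/π, RHS = 18/π. No, v is not the weak derivative of u.

u(x) = x**2 + 2, classical derivative u'(x) = 2*x.
φ(x) = sin(πx/3), so φ'(x) = π*cos(π*x/3)/3.
Note φ(0) = φ(3) = 0, so the boundary term u·φ vanishes.
LHS = ∫_0^3 u(x) φ'(x) dx = ∫_0^3 (π*x^2*cos(π*x/3)/3 + 2*π*cos(π*x/3)/3) dx. Term by term:
  ∫_0^3 2*π*cos(π*x/3)/3 dx = 0;  ∫_0^3 π*x^2*cos(π*x/3)/3 dx = -18/π.
Sum: 0 − 18/π = -18/π.
So LHS = -18/π.
∫_0^3 v(x) φ(x) dx = ∫_0^3 (-2*x*sin(π*x/3)) dx. Term by term:
  ∫_0^3 -2*x*sin(π*x/3) dx = -18/π.
So RHS = -∫_0^3 v(x) φ(x) dx = 18/π.
LHS − RHS = -36/π ≠ 0, so the identity fails.
(For a valid weak derivative the identity must hold for EVERY test function, in particular this one. The failure shows v is NOT the weak derivative of u.)
Correct weak derivative would be u'(x) = 2*x.


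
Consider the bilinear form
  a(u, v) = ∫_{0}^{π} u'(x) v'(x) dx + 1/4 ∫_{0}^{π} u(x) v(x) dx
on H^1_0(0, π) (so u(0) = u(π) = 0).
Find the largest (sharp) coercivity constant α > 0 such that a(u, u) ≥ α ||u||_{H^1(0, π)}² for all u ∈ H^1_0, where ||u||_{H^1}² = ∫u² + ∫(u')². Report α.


α = 5/8

Coercivity of a(·,·) on H^1_0(0, π) means a(u, u) ≥ α ||u||_{H^1}² for every u ∈ H^1_0.
The interval has length L = π, and Poincaré/coercivity depend only on L. Here a(u, u) = ∫(u')² + (1/4)·∫u².
Here 0 < c = 1/4 < 1. The condition a(u,u) ≥ α||u||_{H^1}² reads (1−α)∫(u')² ≥ (α−c)∫u². Any admissible α is ≤ 1 (rapidly oscillating u have ∫u²/∫(u')² → 0), and α = 1 would force 0 ≥ (1−c)∫u², impossible since c < 1; so 1−α > 0. By the sharp Poincaré inequality on H^1_0 of an interval of length L, ∫(u')² ≥ (π/L)²∫u² with equality for the first sine mode sin(π(x−x₀)/L) (x₀ the left endpoint), so the inequality holds for all u iff (1−α)(π/L)² ≥ α − c, i.e. α ≤ ((π/L)² + c)/((π/L)² + 1) = (1 + c(L/π)²)/(1 + (L/π)²). With (π/L)² = 1 and c = 1/4, the largest admissible constant is α = ((π/L)² + c)/((π/L)² + 1).
Simplifying, α = 5/8.


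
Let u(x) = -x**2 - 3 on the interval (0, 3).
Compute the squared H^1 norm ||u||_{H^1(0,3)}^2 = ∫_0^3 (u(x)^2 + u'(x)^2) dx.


||u||_{H^1}^2 = 828/5

The H^1 norm (squared) on an interval (0, L) is
  ||u||_{H^1}^2 = ∫_0^L u(x)^2 dx + ∫_0^L u'(x)^2 dx.
Compute u'(x) = -2*x.
Then u(x)^2 = x**4 + 6*x**2 + 9 and u'(x)^2 = 4*x**2.
Integrate each monomial from 0 to 3 using ∫_0^3 c·x^n dx = c·3^(n+1)/(n+1):
  ∫_0^3 u(x)^2 dx = ∫_0^3 (x^4 + 6*x^2 + 9) dx. Term by term:
    ∫_0^3 x^4 dx = 243/5;  ∫_0^3 6*x^2 dx = 54;  ∫_0^3 9 dx = 27.
  Sum: 243/5 + 54 + 27 = 648/5.
  ∫_0^3 u'(x)^2 dx = ∫_0^3 (4*x^2) dx. Term by term:
    ∫_0^3 4*x^2 dx = 36.
Adding: ||u||_{H^1}^2 = 648/5 + 36 = 828/5.


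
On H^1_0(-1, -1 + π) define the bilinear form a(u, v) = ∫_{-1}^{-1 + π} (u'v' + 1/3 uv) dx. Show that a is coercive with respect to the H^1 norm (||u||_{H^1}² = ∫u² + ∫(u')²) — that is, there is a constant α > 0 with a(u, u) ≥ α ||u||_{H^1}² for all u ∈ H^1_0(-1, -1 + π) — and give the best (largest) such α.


α = 2/3

Coercivity of a(·,·) on H^1_0(-1, -1 + π) means a(u, u) ≥ α ||u||_{H^1}² for every u ∈ H^1_0.
The interval has length L = π, and Poincaré/coercivity depend only on L. Here a(u, u) = ∫(u')² + (1/3)·∫u².
Here 0 < c = 1/3 < 1. The condition a(u,u) ≥ α||u||_{H^1}² reads (1−α)∫(u')² ≥ (α−c)∫u². Any admissible α is ≤ 1 (rapidly oscillating u have ∫u²/∫(u')² → 0), and α = 1 would force 0 ≥ (1−c)∫u², impossible since c < 1; so 1−α > 0. By the sharp Poincaré inequality on H^1_0 of an interval of length L, ∫(u')² ≥ (π/L)²∫u² with equality for the first sine mode sin(π(x−x₀)/L) (x₀ the left endpoint), so the inequality holds for all u iff (1−α)(π/L)² ≥ α − c, i.e. α ≤ ((π/L)² + c)/((π/L)² + 1) = (1 + c(L/π)²)/(1 + (L/π)²). With (π/L)² = 1 and c = 1/3, the largest admissible constant is α = ((π/L)² + c)/((π/L)² + 1).
Simplifying, α = 2/3.


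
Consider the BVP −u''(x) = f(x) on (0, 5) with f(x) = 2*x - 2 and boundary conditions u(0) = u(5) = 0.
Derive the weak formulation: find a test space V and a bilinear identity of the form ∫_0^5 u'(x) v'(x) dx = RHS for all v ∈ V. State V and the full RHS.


V = H^1_0(0, 5) (so v(0) = v(5) = 0); weak form: ∫_0^5 u'v' dx = ∫_0^5 (2*x - 2) v dx for all v ∈ V.

Multiply both sides by a test function v and integrate from 0 to 5:
  ∫_0^5 −u''(x) v(x) dx = ∫_0^5 f(x) v(x) dx.
Integrate the LHS by parts once:
  ∫_0^5 −u'' v dx = −[u'(x) v(x)]_0^5 + ∫_0^5 u'(x) v'(x) dx.
Thus ∫_0^5 u'(x) v'(x) dx = ∫_0^5 f(x) v(x) dx + [u'(x) v(x)]_0^5.
Choose V so that boundary terms are either known or forced to vanish.
u is Dirichlet: u(0) = u(5) = 0. Let V = H^1_0(0, 5); then v(0) = v(5) = 0, and [u' v]_0^5 = 0.
Weak formulation: find u (satisfying any essential BC) such that ∫_0^5 u'(x) v'(x) dx = ∫_0^5 f v dx for all v ∈ V.
Substituting f(x) = 2*x - 2, the right-hand side is ∫_0^5 (2*x - 2) v dx.


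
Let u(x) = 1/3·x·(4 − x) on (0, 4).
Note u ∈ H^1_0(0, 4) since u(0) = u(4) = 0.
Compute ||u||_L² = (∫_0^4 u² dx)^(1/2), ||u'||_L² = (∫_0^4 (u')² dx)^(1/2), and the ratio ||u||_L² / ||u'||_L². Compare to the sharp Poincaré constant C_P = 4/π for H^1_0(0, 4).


||u||_L² / ||u'||_L² = 2*sqrt(10)/5 < C_P = 4/π.

u(x) = 1/3·x·(4 − x), so u'(x) = 4/3 - 2*x/3.
u(x) = 1/3·x·(4 − x) vanishes at x = 0 and x = 4, so u ∈ H^1_0(0, 4). Differentiate via the product rule and integrate the resulting polynomials term by term.
  ∫_0^4 u² dx = ∫_0^4 (x^4/9 - 8*x^3/9 + 16*x^2/9) dx. Term by term:
    ∫_0^4 x^4/9 dx = 1024/45;  ∫_0^4 -8*x^3/9 dx = -512/9;  ∫_0^4 16*x^2/9 dx = 1024/27.
  Sum: 1024/45 − 512/9 + 1024/27 = 512/135.
  ∫_0^4 (u')² dx = ∫_0^4 (4*x^2/9 - 16*x/9 + 16/9) dx. Term by term:
    ∫_0^4 4*x^2/9 dx = 256/27;  ∫_0^4 -16*x/9 dx = -128/9;  ∫_0^4 16/9 dx = 64/9.
  Sum: 256/27 − 128/9 + 64/9 = 64/27.
∫_0^4 u² dx = 512/135, so ||u||_L² = 16*sqrt(30)/45.
∫_0^4 (u')² dx = 64/27, so ||u'||_L² = 8*sqrt(3)/9.
Ratio ||u||_L² / ||u'||_L² = 2*sqrt(10)/5.
Sharp Poincaré constant on H^1_0(0, 4) is C_P = L/π = 4/π, achieved by sin(π/4·x).
A polynomial bump cannot attain the sharp Poincaré constant (only the first sine eigenfunction does), so the ratio is strictly less than C_P, consistent with ||u||_L² ≤ C_P ||u'||_L².


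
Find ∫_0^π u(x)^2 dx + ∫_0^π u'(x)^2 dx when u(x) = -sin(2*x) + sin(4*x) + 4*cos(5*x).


||u||_{H^1(0,π)}^2 = -9152/63 + 219*π

u'(x) = -20*sin(5*x) - 2*cos(2*x) + 4*cos(4*x).
Expand u² and (u')² and integrate term by term on (0, π), using: for integers n ≥ 1, ∫_0^π sin²(nx) dx = ∫_0^π cos²(nx) dx = π/2; for n ≠ n', ∫_0^π sin(nx)sin(n'x) dx = ∫_0^π cos(nx)cos(n'x) dx = 0; and by product-to-sum, ∫_0^π sin(nx)cos(n'x) dx = ½∫_0^π [sin((n+n')x) + sin((n−n')x)] dx, which is 0 when n+n' is even and 2n/(n²−n'²) when n+n' is odd (it need not vanish on (0, π)).
  u² squared terms: (-1)²·∫sin(2x)² dx = 1·π/2 = π/2;  (4)²·∫cos(5x)² dx = 16·π/2 = 8*π;  (1)²·∫sin(4x)² dx = 1·π/2 = π/2.
  u² cross terms: 2·(-1)·(4)·∫sin(2x)·cos(5x) dx = -8·(-4/21) = 32/21;  2·(-1)·(1)·∫sin(2x)·sin(4x) dx = -2·(0) = 0;  2·(4)·(1)·∫cos(5x)·sin(4x) dx = 8·(-8/9) = -64/9.
  So ∫_0^π u² dx = π/2 + 8*π + π/2 + 32/21 + 0 − 64/9 = -352/63 + 9*π.
  (u')² squared terms: (-20)²·∫sin(5x)² dx = 400·π/2 = 200*π;  (-2)²·∫cos(2x)² dx = 4·π/2 = 2*π;  (4)²·∫cos(4x)² dx = 16·π/2 = 8*π.
  (u')² cross terms: 2·(-20)·(-2)·∫sin(5x)·cos(2x) dx = 80·(10/21) = 800/21;  2·(-20)·(4)·∫sin(5x)·cos(4x) dx = -160·(10/9) = -1600/9;  2·(-2)·(4)·∫cos(2x)·cos(4x) dx = -16·(0) = 0.
  So ∫_0^π (u')² dx = 200*π + 2*π + 8*π + 800/21 − 1600/9 + 0 = -8800/63 + 210*π.
||u||_{H^1}^2 = (-352/63 + 9*π) + (-8800/63 + 210*π) = -9152/63 + 219*π.


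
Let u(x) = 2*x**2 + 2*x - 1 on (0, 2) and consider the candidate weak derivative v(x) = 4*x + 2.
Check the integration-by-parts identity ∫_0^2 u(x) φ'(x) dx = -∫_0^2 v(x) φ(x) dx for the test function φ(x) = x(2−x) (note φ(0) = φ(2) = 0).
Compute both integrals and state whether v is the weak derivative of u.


LHS = -8, RHS = -8. Yes, v = u' weakly.

u(x) = 2*x**2 + 2*x - 1, classical derivative u'(x) = 4*x + 2.
φ(x) = x(2−x), so φ'(x) = 2 - 2*x.
Note φ(0) = φ(2) = 0, so the boundary term u·φ vanishes.
LHS = ∫_0^2 u(x) φ'(x) dx = ∫_0^2 (-4*x^3 + 6*x - 2) dx. Term by term:
  ∫_0^2 -4*x^3 dx = -16;  ∫_0^2 6*x dx = 12;  ∫_0^2 -2 dx = -4.
Sum: -16 + 12 − 4 = -8.
So LHS = -8.
∫_0^2 v(x) φ(x) dx = ∫_0^2 (-4*x^3 + 6*x^2 + 4*x) dx. Term by term:
  ∫_0^2 -4*x^3 dx = -16;  ∫_0^2 6*x^2 dx = 16;  ∫_0^2 4*x dx = 8.
Sum: -16 + 16 + 8 = 8.
So RHS = -∫_0^2 v(x) φ(x) dx = -8.
LHS = RHS, so the identity holds for this test φ.
Moreover u is smooth here and v(x) = u'(x) = 4*x + 2 pointwise, so the identity holds for every test function. Hence v is the weak derivative of u.


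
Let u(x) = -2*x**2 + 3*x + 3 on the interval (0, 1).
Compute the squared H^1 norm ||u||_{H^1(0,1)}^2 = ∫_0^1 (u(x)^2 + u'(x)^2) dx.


||u||_{H^1}^2 = 257/15

The H^1 norm (squared) on an interval (0, L) is
  ||u||_{H^1}^2 = ∫_0^L u(x)^2 dx + ∫_0^L u'(x)^2 dx.
Compute u'(x) = 3 - 4*x.
Then u(x)^2 = 4*x**4 - 12*x**3 - 3*x**2 + 18*x + 9 and u'(x)^2 = 16*x**2 - 24*x + 9.
Integrate each monomial from 0 to 1 using ∫_0^1 c·x^n dx = c·1^(n+1)/(n+1):
  ∫_0^1 u(x)^2 dx = ∫_0^1 (4*x^4 - 12*x^3 - 3*x^2 + 18*x + 9) dx. Term by term:
    ∫_0^1 4*x^4 dx = 4/5;  ∫_0^1 -12*x^3 dx = -3;  ∫_0^1 -3*x^2 dx = -1;
    ∫_0^1 18*x dx = 9;  ∫_0^1 9 dx = 9.
  Sum: 4/5 − 3 − 1 + 9 + 9 = 74/5.
  ∫_0^1 u'(x)^2 dx = ∫_0^1 (16*x^2 - 24*x + 9) dx. Term by term:
    ∫_0^1 16*x^2 dx = 16/3;  ∫_0^1 -24*x dx = -12;  ∫_0^1 9 dx = 9.
  Sum: 16/3 − 12 + 9 = 7/3.
Adding: ||u||_{H^1}^2 = 74/5 + 7/3 = 257/15.


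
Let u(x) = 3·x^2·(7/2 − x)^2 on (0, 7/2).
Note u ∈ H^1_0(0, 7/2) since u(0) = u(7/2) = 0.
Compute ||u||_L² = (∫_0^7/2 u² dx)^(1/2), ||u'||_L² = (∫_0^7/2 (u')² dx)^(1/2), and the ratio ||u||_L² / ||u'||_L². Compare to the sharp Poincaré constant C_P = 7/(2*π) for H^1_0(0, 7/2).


||u||_L² / ||u'||_L² = 7*sqrt(3)/12 < C_P = 7/(2*π).

u(x) = 3·x^2·(7/2 − x)^2, so u'(x) = 3*x*(2*x - 7)*(4*x - 7)/2.
u(x) = 3·x^2·(7/2 − x)^2 vanishes at x = 0 and x = 7/2, so u ∈ H^1_0(0, 7/2). Differentiate via the product rule and integrate the resulting polynomials term by term.
  ∫_0^7/2 u² dx = ∫_0^7/2 (9*x^8 - 126*x^7 + 1323*x^6/2 - 3087*x^5/2 + 21609*x^4/16) dx. Term by term:
    ∫_0^7/2 9*x^8 dx = 40353607/512;  ∫_0^7/2 -126*x^7 dx = -363182463/1024;  ∫_0^7/2 1323*x^6/2 dx = 155649627/256;
    ∫_0^7/2 -3087*x^5/2 dx = -121060821/256;  ∫_0^7/2 21609*x^4/16 dx = 363182463/2560.
  Sum: 40353607/512 − 363182463/1024 + 155649627/256 − 121060821/256 + 363182463/2560 = 5764801/5120.
  ∫_0^7/2 (u')² dx = ∫_0^7/2 (144*x^6 - 1512*x^5 + 5733*x^4 - 9261*x^3 + 21609*x^2/4) dx. Term by term:
    ∫_0^7/2 144*x^6 dx = 1058841/8;  ∫_0^7/2 -1512*x^5 dx = -7411887/16;  ∫_0^7/2 5733*x^4 dx = 96354531/160;
    ∫_0^7/2 -9261*x^3 dx = -22235661/64;  ∫_0^7/2 21609*x^2/4 dx = 2470629/32.
  Sum: 1058841/8 − 7411887/16 + 96354531/160 − 22235661/64 + 2470629/32 = 352947/320.
∫_0^7/2 u² dx = 5764801/5120, so ||u||_L² = 2401*sqrt(5)/160.
∫_0^7/2 (u')² dx = 352947/320, so ||u'||_L² = 343*sqrt(15)/40.
Ratio ||u||_L² / ||u'||_L² = 7*sqrt(3)/12.
Sharp Poincaré constant on H^1_0(0, 7/2) is C_P = L/π = 7/(2*π), achieved by sin(2*π/7·x).
A polynomial bump cannot attain the sharp Poincaré constant (only the first sine eigenfunction does), so the ratio is strictly less than C_P, consistent with ||u||_L² ≤ C_P ||u'||_L².


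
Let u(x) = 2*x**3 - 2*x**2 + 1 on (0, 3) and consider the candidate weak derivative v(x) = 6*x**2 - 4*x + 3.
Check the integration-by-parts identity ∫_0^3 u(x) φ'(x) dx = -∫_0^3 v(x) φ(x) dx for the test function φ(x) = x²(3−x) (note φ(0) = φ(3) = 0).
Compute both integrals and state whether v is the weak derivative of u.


LHS = -486/5, RHS = -2349/20. No, v is not the weak derivative of u.

u(x) = 2*x**3 - 2*x**2 + 1, classical derivative u'(x) = 6*x**2 - 4*x.
φ(x) = x²(3−x), so φ'(x) = 3*x*(2 - x).
Note φ(0) = φ(3) = 0, so the boundary term u·φ vanishes.
LHS = ∫_0^3 u(x) φ'(x) dx = ∫_0^3 (-6*x^5 + 18*x^4 - 12*x^3 - 3*x^2 + 6*x) dx. Term by term:
  ∫_0^3 -6*x^5 dx = -729;  ∫_0^3 18*x^4 dx = 4374/5;  ∫_0^3 -12*x^3 dx = -243;
  ∫_0^3 -3*x^2 dx = -27;  ∫_0^3 6*x dx = 27.
Sum: -729 + 4374/5 − 243 − 27 + 27 = -486/5.
So LHS = -486/5.
∫_0^3 v(x) φ(x) dx = ∫_0^3 (-6*x^5 + 22*x^4 - 15*x^3 + 9*x^2) dx. Term by term:
  ∫_0^3 -6*x^5 dx = -729;  ∫_0^3 22*x^4 dx = 5346/5;  ∫_0^3 -15*x^3 dx = -1215/4;
  ∫_0^3 9*x^2 dx = 81.
Sum: -729 + 5346/5 − 1215/4 + 81 = 2349/20.
So RHS = -∫_0^3 v(x) φ(x) dx = -2349/20.
LHS − RHS = 81/4 ≠ 0, so the identity fails.
(For a valid weak derivative the identity must hold for EVERY test function, in particular this one. The failure shows v is NOT the weak derivative of u.)
Correct weak derivative would be u'(x) = 6*x**2 - 4*x.


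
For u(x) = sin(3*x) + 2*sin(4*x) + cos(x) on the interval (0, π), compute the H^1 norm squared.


||u||_{H^1(0,π)}^2 = 64/15 + 40*π

u'(x) = -sin(x) + 3*cos(3*x) + 8*cos(4*x).
Expand u² and (u')² and integrate term by term on (0, π), using: for integers n ≥ 1, ∫_0^π sin²(nx) dx = ∫_0^π cos²(nx) dx = π/2; for n ≠ n', ∫_0^π sin(nx)sin(n'x) dx = ∫_0^π cos(nx)cos(n'x) dx = 0; and by product-to-sum, ∫_0^π sin(nx)cos(n'x) dx = ½∫_0^π [sin((n+n')x) + sin((n−n')x)] dx, which is 0 when n+n' is even and 2n/(n²−n'²) when n+n' is odd (it need not vanish on (0, π)).
  u² squared terms: (2)²·∫sin(4x)² dx = 4·π/2 = 2*π;  (1)²·∫cos(x)² dx = 1·π/2 = π/2;  (1)²·∫sin(3x)² dx = 1·π/2 = π/2.
  u² cross terms: 2·(2)·(1)·∫sin(4x)·cos(x) dx = 4·(8/15) = 32/15;  2·(2)·(1)·∫sin(4x)·sin(3x) dx = 4·(0) = 0;  2·(1)·(1)·∫cos(x)·sin(3x) dx = 2·(0) = 0.
  So ∫_0^π u² dx = 2*π + π/2 + π/2 + 32/15 + 0 + 0 = 32/15 + 3*π.
  (u')² squared terms: (-1)²·∫sin(x)² dx = 1·π/2 = π/2;  (3)²·∫cos(3x)² dx = 9·π/2 = 9*π/2;  (8)²·∫cos(4x)² dx = 64·π/2 = 32*π.
  (u')² cross terms: 2·(-1)·(3)·∫sin(x)·cos(3x) dx = -6·(0) = 0;  2·(-1)·(8)·∫sin(x)·cos(4x) dx = -16·(-2/15) = 32/15;  2·(3)·(8)·∫cos(3x)·cos(4x) dx = 48·(0) = 0.
  So ∫_0^π (u')² dx = π/2 + 9*π/2 + 32*π + 0 + 32/15 + 0 = 32/15 + 37*π.
||u||_{H^1}^2 = (32/15 + 3*π) + (32/15 + 37*π) = 64/15 + 40*π.


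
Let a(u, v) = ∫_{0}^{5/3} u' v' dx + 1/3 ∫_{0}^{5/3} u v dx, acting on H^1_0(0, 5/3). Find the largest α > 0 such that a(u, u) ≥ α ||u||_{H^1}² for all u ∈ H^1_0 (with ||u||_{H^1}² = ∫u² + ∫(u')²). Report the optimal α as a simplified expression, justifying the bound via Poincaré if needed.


α = (25 + 27*π^2)/(3*(25 + 9*π^2))

Coercivity of a(·,·) on H^1_0(0, 5/3) means a(u, u) ≥ α ||u||_{H^1}² for every u ∈ H^1_0.
The interval has length L = 5/3, and Poincaré/coercivity depend only on L. Here a(u, u) = ∫(u')² + (1/3)·∫u².
Here 0 < c = 1/3 < 1. The condition a(u,u) ≥ α||u||_{H^1}² reads (1−α)∫(u')² ≥ (α−c)∫u². Any admissible α is ≤ 1 (rapidly oscillating u have ∫u²/∫(u')² → 0), and α = 1 would force 0 ≥ (1−c)∫u², impossible since c < 1; so 1−α > 0. By the sharp Poincaré inequality on H^1_0 of an interval of length L, ∫(u')² ≥ (π/L)²∫u² with equality for the first sine mode sin(π(x−x₀)/L) (x₀ the left endpoint), so the inequality holds for all u iff (1−α)(π/L)² ≥ α − c, i.e. α ≤ ((π/L)² + c)/((π/L)² + 1) = (1 + c(L/π)²)/(1 + (L/π)²). With (π/L)² = 9*π^2/25 and c = 1/3, the largest admissible constant is α = ((π/L)² + c)/((π/L)² + 1).
Simplifying, α = (25 + 27*π^2)/(3*(25 + 9*π^2)).


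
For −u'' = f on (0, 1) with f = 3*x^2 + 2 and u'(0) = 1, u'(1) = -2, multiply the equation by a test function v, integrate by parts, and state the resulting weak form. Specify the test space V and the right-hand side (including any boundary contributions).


V = H^1(0, 1) (v unrestricted at boundary; u is determined up to an additive constant); weak form: ∫_0^1 u'v' dx = ∫_0^1 (3*x^2 + 2) v dx − 2·v(1) − v(0) for all v ∈ V.

Multiply both sides by a test function v and integrate from 0 to 1:
  ∫_0^1 −u''(x) v(x) dx = ∫_0^1 f(x) v(x) dx.
Integrate the LHS by parts once:
  ∫_0^1 −u'' v dx = −[u'(x) v(x)]_0^1 + ∫_0^1 u'(x) v'(x) dx.
Thus ∫_0^1 u'(x) v'(x) dx = ∫_0^1 f(x) v(x) dx + [u'(x) v(x)]_0^1.
Choose V so that boundary terms are either known or forced to vanish.
u has inhomogeneous Neumann u'(0) = 1, u'(1) = -2. [u' v]_0^1 = (-2)·v(1) − (1)·v(0) = − 2·v(1) − v(0). Take V = H^1(0, 1); boundary term becomes part of RHS.
Weak formulation: find u (satisfying any essential BC) such that ∫_0^1 u'(x) v'(x) dx = ∫_0^1 f v dx − 2·v(1) − v(0) for all v ∈ V (Neumann data are natural BCs: they enter the RHS as boundary terms).
Substituting f(x) = 3*x^2 + 2, the right-hand side is ∫_0^1 (3*x^2 + 2) v dx − 2·v(1) − v(0).
Compatibility check (pure Neumann): taking v ≡ 1 ∈ V gives 0 = ∫_0^1 f dx + (-2) − (1), i.e. ∫_0^1 f dx must equal u'(0) − u'(1) = 3. Indeed ∫_0^1 (3*x^2 + 2) dx = 3, so the data are compatible. The solution is then unique only up to an additive constant (fix it e.g. by requiring ∫_0^1 u dx = 0).


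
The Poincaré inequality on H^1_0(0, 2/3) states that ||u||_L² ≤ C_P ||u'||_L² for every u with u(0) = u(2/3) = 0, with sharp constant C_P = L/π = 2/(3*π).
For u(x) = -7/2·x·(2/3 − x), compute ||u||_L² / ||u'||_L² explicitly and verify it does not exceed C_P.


||u||_L² / ||u'||_L² = sqrt(10)/15 < C_P = 2/(3*π).

u(x) = -7/2·x·(2/3 − x), so u'(x) = 7*x - 7/3.
u(x) = -7/2·x·(2/3 − x) vanishes at x = 0 and x = 2/3, so u ∈ H^1_0(0, 2/3). Differentiate via the product rule and integrate the resulting polynomials term by term.
  ∫_0^2/3 u² dx = ∫_0^2/3 (49*x^4/4 - 49*x^3/3 + 49*x^2/9) dx. Term by term:
    ∫_0^2/3 49*x^4/4 dx = 392/1215;  ∫_0^2/3 -49*x^3/3 dx = -196/243;  ∫_0^2/3 49*x^2/9 dx = 392/729.
  Sum: 392/1215 − 196/243 + 392/729 = 196/3645.
  ∫_0^2/3 (u')² dx = ∫_0^2/3 (49*x^2 - 98*x/3 + 49/9) dx. Term by term:
    ∫_0^2/3 49*x^2 dx = 392/81;  ∫_0^2/3 -98*x/3 dx = -196/27;  ∫_0^2/3 49/9 dx = 98/27.
  Sum: 392/81 − 196/27 + 98/27 = 98/81.
∫_0^2/3 u² dx = 196/3645, so ||u||_L² = 14*sqrt(5)/135.
∫_0^2/3 (u')² dx = 98/81, so ||u'||_L² = 7*sqrt(2)/9.
Ratio ||u||_L² / ||u'||_L² = sqrt(10)/15.
Sharp Poincaré constant on H^1_0(0, 2/3) is C_P = L/π = 2/(3*π), achieved by sin(3*π/2·x).
A polynomial bump cannot attain the sharp Poincaré constant (only the first sine eigenfunction does), so the ratio is strictly less than C_P, consistent with ||u||_L² ≤ C_P ||u'||_L².


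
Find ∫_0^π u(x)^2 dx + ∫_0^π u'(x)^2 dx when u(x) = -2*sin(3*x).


||u||_{H^1(0,π)}^2 = 20*π

u'(x) = -6*cos(3*x).
Expand u² and (u')² and integrate term by term on (0, π), using: for integers n ≥ 1, ∫_0^π sin²(nx) dx = ∫_0^π cos²(nx) dx = π/2; for n ≠ n', ∫_0^π sin(nx)sin(n'x) dx = ∫_0^π cos(nx)cos(n'x) dx = 0; and by product-to-sum, ∫_0^π sin(nx)cos(n'x) dx = ½∫_0^π [sin((n+n')x) + sin((n−n')x)] dx, which is 0 when n+n' is even and 2n/(n²−n'²) when n+n' is odd (it need not vanish on (0, π)).
  u² squared terms: (-2)²·∫sin(3x)² dx = 4·π/2 = 2*π.
  So ∫_0^π u² dx = 2*π.
  (u')² squared terms: (-6)²·∫cos(3x)² dx = 36·π/2 = 18*π.
  So ∫_0^π (u')² dx = 18*π.
||u||_{H^1}^2 = (2*π) + (18*π) = 20*π.


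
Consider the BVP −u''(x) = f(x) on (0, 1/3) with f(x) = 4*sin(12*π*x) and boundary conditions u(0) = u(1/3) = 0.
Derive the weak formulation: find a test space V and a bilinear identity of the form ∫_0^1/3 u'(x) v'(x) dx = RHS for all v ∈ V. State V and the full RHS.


V = H^1_0(0, 1/3) (so v(0) = v(1/3) = 0); weak form: ∫_0^1/3 u'v' dx = ∫_0^1/3 (4*sin(12*π*x)) v dx for all v ∈ V.

Multiply both sides by a test function v and integrate from 0 to 1/3:
  ∫_0^1/3 −u''(x) v(x) dx = ∫_0^1/3 f(x) v(x) dx.
Integrate the LHS by parts once:
  ∫_0^1/3 −u'' v dx = −[u'(x) v(x)]_0^1/3 + ∫_0^1/3 u'(x) v'(x) dx.
Thus ∫_0^1/3 u'(x) v'(x) dx = ∫_0^1/3 f(x) v(x) dx + [u'(x) v(x)]_0^1/3.
Choose V so that boundary terms are either known or forced to vanish.
u is Dirichlet: u(0) = u(1/3) = 0. Let V = H^1_0(0, 1/3); then v(0) = v(1/3) = 0, and [u' v]_0^1/3 = 0.
Weak formulation: find u (satisfying any essential BC) such that ∫_0^1/3 u'(x) v'(x) dx = ∫_0^1/3 f v dx for all v ∈ V.
Substituting f(x) = 4*sin(12*π*x), the right-hand side is ∫_0^1/3 (4*sin(12*π*x)) v dx.


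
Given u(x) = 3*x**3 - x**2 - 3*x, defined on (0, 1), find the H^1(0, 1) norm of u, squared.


||u||_{H^1}^2 = 1453/210

The H^1 norm (squared) on an interval (0, L) is
  ||u||_{H^1}^2 = ∫_0^L u(x)^2 dx + ∫_0^L u'(x)^2 dx.
Compute u'(x) = 9*x**2 - 2*x - 3.
Then u(x)^2 = 9*x**6 - 6*x**5 - 17*x**4 + 6*x**3 + 9*x**2 and u'(x)^2 = 81*x**4 - 36*x**3 - 50*x**2 + 12*x + 9.
Integrate each monomial from 0 to 1 using ∫_0^1 c·x^n dx = c·1^(n+1)/(n+1):
  ∫_0^1 u(x)^2 dx = ∫_0^1 (9*x^6 - 6*x^5 - 17*x^4 + 6*x^3 + 9*x^2) dx. Term by term:
    ∫_0^1 9*x^6 dx = 9/7;  ∫_0^1 -6*x^5 dx = -1;  ∫_0^1 -17*x^4 dx = -17/5;
    ∫_0^1 6*x^3 dx = 3/2;  ∫_0^1 9*x^2 dx = 3.
  Sum: 9/7 − 1 − 17/5 + 3/2 + 3 = 97/70.
  ∫_0^1 u'(x)^2 dx = ∫_0^1 (81*x^4 - 36*x^3 - 50*x^2 + 12*x + 9) dx. Term by term:
    ∫_0^1 81*x^4 dx = 81/5;  ∫_0^1 -36*x^3 dx = -9;  ∫_0^1 -50*x^2 dx = -50/3;
    ∫_0^1 12*x dx = 6;  ∫_0^1 9 dx = 9.
  Sum: 81/5 − 9 − 50/3 + 6 + 9 = 83/15.
Adding: ||u||_{H^1}^2 = 97/70 + 83/15 = 1453/210.


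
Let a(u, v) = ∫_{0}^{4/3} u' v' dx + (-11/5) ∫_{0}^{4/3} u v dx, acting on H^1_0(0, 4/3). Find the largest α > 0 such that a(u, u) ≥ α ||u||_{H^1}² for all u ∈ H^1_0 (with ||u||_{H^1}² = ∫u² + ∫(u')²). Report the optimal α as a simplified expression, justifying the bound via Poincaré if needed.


α = (-176 + 45*π^2)/(5*(16 + 9*π^2))

Coercivity of a(·,·) on H^1_0(0, 4/3) means a(u, u) ≥ α ||u||_{H^1}² for every u ∈ H^1_0.
The interval has length L = 4/3, and Poincaré/coercivity depend only on L. Here a(u, u) = ∫(u')² + (-11/5)·∫u².
Here c = -11/5 < 0 with |c| < (π/L)² = 9*π^2/16, so coercivity still holds. The condition a(u,u) ≥ α||u||_{H^1}² reads (1−α)∫(u')² ≥ (α−c)∫u². Any admissible α is ≤ 1 (rapidly oscillating u have ∫u²/∫(u')² → 0), and α = 1 would force 0 ≥ (1−c)∫u², impossible since c < 1; so 1−α > 0. By the sharp Poincaré inequality on H^1_0 of an interval of length L, ∫(u')² ≥ (π/L)²∫u² with equality for the first sine mode sin(π(x−x₀)/L) (x₀ the left endpoint), so the inequality holds for all u iff (1−α)(π/L)² ≥ α − c, i.e. α ≤ ((π/L)² + c)/((π/L)² + 1) = (1 + c(L/π)²)/(1 + (L/π)²). (Direct route, valid since c ≤ 0: Poincaré gives c∫u² ≥ c(L/π)²∫(u')², so a(u,u) ≥ (1 + c(L/π)²)∫(u')², while ||u||_{H^1}² ≤ (1 + (L/π)²)∫(u')²; dividing yields the same α.) With (π/L)² = 9*π^2/16 and c = -11/5, the largest admissible constant is α = ((π/L)² + c)/((π/L)² + 1).
Simplifying, α = (-176 + 45*π^2)/(5*(16 + 9*π^2)).


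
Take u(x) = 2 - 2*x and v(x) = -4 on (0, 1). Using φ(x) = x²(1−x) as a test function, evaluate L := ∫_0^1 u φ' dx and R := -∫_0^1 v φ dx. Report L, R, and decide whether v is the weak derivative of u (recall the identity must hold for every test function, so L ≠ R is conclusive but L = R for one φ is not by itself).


LHS = 1/6, RHS = 1/3. No, v is not the weak derivative of u.

u(x) = 2 - 2*x, classical derivative u'(x) = -2.
φ(x) = x²(1−x), so φ'(x) = x*(2 - 3*x).
Note φ(0) = φ(1) = 0, so the boundary term u·φ vanishes.
LHS = ∫_0^1 u(x) φ'(x) dx = ∫_0^1 (6*x^3 - 10*x^2 + 4*x) dx. Term by term:
  ∫_0^1 6*x^3 dx = 3/2;  ∫_0^1 -10*x^2 dx = -10/3;  ∫_0^1 4*x dx = 2.
Sum: 3/2 − 10/3 + 2 = 1/6.
So LHS = 1/6.
∫_0^1 v(x) φ(x) dx = ∫_0^1 (4*x^3 - 4*x^2) dx. Term by term:
  ∫_0^1 4*x^3 dx = 1;  ∫_0^1 -4*x^2 dx = -4/3.
Sum: 1 − 4/3 = -1/3.
So RHS = -∫_0^1 v(x) φ(x) dx = 1/3.
LHS − RHS = -1/6 ≠ 0, so the identity fails.
(For a valid weak derivative the identity must hold for EVERY test function, in particular this one. The failure shows v is NOT the weak derivative of u.)
Correct weak derivative would be u'(x) = -2.


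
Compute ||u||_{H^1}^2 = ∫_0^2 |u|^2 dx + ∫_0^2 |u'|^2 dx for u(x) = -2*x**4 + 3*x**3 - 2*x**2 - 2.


||u||_{H^1}^2 = 126472/315

The H^1 norm (squared) on an interval (0, L) is
  ||u||_{H^1}^2 = ∫_0^L u(x)^2 dx + ∫_0^L u'(x)^2 dx.
Compute u'(x) = -8*x**3 + 9*x**2 - 4*x.
Then u(x)^2 = 4*x**8 - 12*x**7 + 17*x**6 - 12*x**5 + 12*x**4 - 12*x**3 + 8*x**2 + 4 and u'(x)^2 = 64*x**6 - 144*x**5 + 145*x**4 - 72*x**3 + 16*x**2.
Integrate each monomial from 0 to 2 using ∫_0^2 c·x^n dx = c·2^(n+1)/(n+1):
  ∫_0^2 u(x)^2 dx = ∫_0^2 (4*x^8 - 12*x^7 + 17*x^6 - 12*x^5 + 12*x^4 - 12*x^3 + 8*x^2 + 4) dx. Term by term:
    ∫_0^2 4*x^8 dx = 2048/9;  ∫_0^2 -12*x^7 dx = -384;  ∫_0^2 17*x^6 dx = 2176/7;
    ∫_0^2 -12*x^5 dx = -128;  ∫_0^2 12*x^4 dx = 384/5;  ∫_0^2 -12*x^3 dx = -48;
    ∫_0^2 8*x^2 dx = 64/3;  ∫_0^2 4 dx = 8.
  Sum: 2048/9 − 384 + 2176/7 − 128 + 384/5 − 48 + 64/3 + 8 = 26632/315.
  ∫_0^2 u'(x)^2 dx = ∫_0^2 (64*x^6 - 144*x^5 + 145*x^4 - 72*x^3 + 16*x^2) dx. Term by term:
    ∫_0^2 64*x^6 dx = 8192/7;  ∫_0^2 -144*x^5 dx = -1536;  ∫_0^2 145*x^4 dx = 928;
    ∫_0^2 -72*x^3 dx = -288;  ∫_0^2 16*x^2 dx = 128/3.
  Sum: 8192/7 − 1536 + 928 − 288 + 128/3 = 6656/21.
Adding: ||u||_{H^1}^2 = 26632/315 + 6656/21 = 126472/315.


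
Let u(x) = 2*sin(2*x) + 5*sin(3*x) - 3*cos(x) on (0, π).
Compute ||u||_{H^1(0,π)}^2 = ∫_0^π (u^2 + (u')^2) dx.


||u||_{H^1(0,π)}^2 = -32 + 144*π

u'(x) = 3*sin(x) + 4*cos(2*x) + 15*cos(3*x).
Expand u² and (u')² and integrate term by term on (0, π), using: for integers n ≥ 1, ∫_0^π sin²(nx) dx = ∫_0^π cos²(nx) dx = π/2; for n ≠ n', ∫_0^π sin(nx)sin(n'x) dx = ∫_0^π cos(nx)cos(n'x) dx = 0; and by product-to-sum, ∫_0^π sin(nx)cos(n'x) dx = ½∫_0^π [sin((n+n')x) + sin((n−n')x)] dx, which is 0 when n+n' is even and 2n/(n²−n'²) when n+n' is odd (it need not vanish on (0, π)).
  u² squared terms: (-3)²·∫cos(x)² dx = 9·π/2 = 9*π/2;  (2)²·∫sin(2x)² dx = 4·π/2 = 2*π;  (5)²·∫sin(3x)² dx = 25·π/2 = 25*π/2.
  u² cross terms: 2·(-3)·(2)·∫cos(x)·sin(2x) dx = -12·(4/3) = -16;  2·(-3)·(5)·∫cos(x)·sin(3x) dx = -30·(0) = 0;  2·(2)·(5)·∫sin(2x)·sin(3x) dx = 20·(0) = 0.
  So ∫_0^π u² dx = 9*π/2 + 2*π + 25*π/2 − 16 + 0 + 0 = -16 + 19*π.
  (u')² squared terms: (3)²·∫sin(x)² dx = 9·π/2 = 9*π/2;  (4)²·∫cos(2x)² dx = 16·π/2 = 8*π;  (15)²·∫cos(3x)² dx = 225·π/2 = 225*π/2.
  (u')² cross terms: 2·(3)·(4)·∫sin(x)·cos(2x) dx = 24·(-2/3) = -16;  2·(3)·(15)·∫sin(x)·cos(3x) dx = 90·(0) = 0;  2·(4)·(15)·∫cos(2x)·cos(3x) dx = 120·(0) = 0.
  So ∫_0^π (u')² dx = 9*π/2 + 8*π + 225*π/2 − 16 + 0 + 0 = -16 + 125*π.
||u||_{H^1}^2 = (-16 + 19*π) + (-16 + 125*π) = -32 + 144*π.


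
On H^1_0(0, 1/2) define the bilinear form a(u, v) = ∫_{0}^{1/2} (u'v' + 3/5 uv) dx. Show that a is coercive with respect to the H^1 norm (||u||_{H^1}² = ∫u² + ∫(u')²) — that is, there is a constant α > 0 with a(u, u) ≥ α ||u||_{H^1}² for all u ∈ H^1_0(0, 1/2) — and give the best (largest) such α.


α = (3 + 20*π^2)/(5*(1 + 4*π^2))

Coercivity of a(·,·) on H^1_0(0, 1/2) means a(u, u) ≥ α ||u||_{H^1}² for every u ∈ H^1_0.
The interval has length L = 1/2, and Poincaré/coercivity depend only on L. Here a(u, u) = ∫(u')² + (3/5)·∫u².
Here 0 < c = 3/5 < 1. The condition a(u,u) ≥ α||u||_{H^1}² reads (1−α)∫(u')² ≥ (α−c)∫u². Any admissible α is ≤ 1 (rapidly oscillating u have ∫u²/∫(u')² → 0), and α = 1 would force 0 ≥ (1−c)∫u², impossible since c < 1; so 1−α > 0. By the sharp Poincaré inequality on H^1_0 of an interval of length L, ∫(u')² ≥ (π/L)²∫u² with equality for the first sine mode sin(π(x−x₀)/L) (x₀ the left endpoint), so the inequality holds for all u iff (1−α)(π/L)² ≥ α − c, i.e. α ≤ ((π/L)² + c)/((π/L)² + 1) = (1 + c(L/π)²)/(1 + (L/π)²). With (π/L)² = 4*π^2 and c = 3/5, the largest admissible constant is α = ((π/L)² + c)/((π/L)² + 1).
Simplifying, α = (3 + 20*π^2)/(5*(1 + 4*π^2)).


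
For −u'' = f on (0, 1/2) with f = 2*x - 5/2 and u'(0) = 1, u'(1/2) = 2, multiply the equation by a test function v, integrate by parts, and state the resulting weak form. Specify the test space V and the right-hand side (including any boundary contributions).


V = H^1(0, 1/2) (v unrestricted at boundary; u is determined up to an additive constant); weak form: ∫_0^1/2 u'v' dx = ∫_0^1/2 (2*x - 5/2) v dx + 2·v(1/2) − v(0) for all v ∈ V.

Multiply both sides by a test function v and integrate from 0 to 1/2:
  ∫_0^1/2 −u''(x) v(x) dx = ∫_0^1/2 f(x) v(x) dx.
Integrate the LHS by parts once:
  ∫_0^1/2 −u'' v dx = −[u'(x) v(x)]_0^1/2 + ∫_0^1/2 u'(x) v'(x) dx.
Thus ∫_0^1/2 u'(x) v'(x) dx = ∫_0^1/2 f(x) v(x) dx + [u'(x) v(x)]_0^1/2.
Choose V so that boundary terms are either known or forced to vanish.
u has inhomogeneous Neumann u'(0) = 1, u'(1/2) = 2. [u' v]_0^1/2 = (2)·v(1/2) − (1)·v(0) = 2·v(1/2) − v(0). Take V = H^1(0, 1/2); boundary term becomes part of RHS.
Weak formulation: find u (satisfying any essential BC) such that ∫_0^1/2 u'(x) v'(x) dx = ∫_0^1/2 f v dx + 2·v(1/2) − v(0) for all v ∈ V (Neumann data are natural BCs: they enter the RHS as boundary terms).
Substituting f(x) = 2*x - 5/2, the right-hand side is ∫_0^1/2 (2*x - 5/2) v dx + 2·v(1/2) − v(0).
Compatibility check (pure Neumann): taking v ≡ 1 ∈ V gives 0 = ∫_0^1/2 f dx + (2) − (1), i.e. ∫_0^1/2 f dx must equal u'(0) − u'(1/2) = -1. Indeed ∫_0^1/2 (2*x - 5/2) dx = -1, so the data are compatible. The solution is then unique only up to an additive constant (fix it e.g. by requiring ∫_0^1/2 u dx = 0).


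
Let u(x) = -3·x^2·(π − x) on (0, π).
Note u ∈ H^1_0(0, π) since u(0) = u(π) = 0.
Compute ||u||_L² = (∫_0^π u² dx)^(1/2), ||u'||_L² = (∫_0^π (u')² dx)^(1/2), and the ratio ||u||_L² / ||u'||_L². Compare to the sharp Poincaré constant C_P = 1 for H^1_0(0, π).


||u||_L² / ||u'||_L² = sqrt(14)*π/14 < C_P = 1.

u(x) = -3·x^2·(π − x), so u'(x) = 3*x*(3*x - 2*π).
u(x) = -3·x^2·(π − x) vanishes at x = 0 and x = π, so u ∈ H^1_0(0, π). Differentiate via the product rule and integrate the resulting polynomials term by term.
  ∫_0^π u² dx = ∫_0^π (9*x^6 - 18*π*x^5 + 9*π^2*x^4) dx. Term by term:
    ∫_0^π 9*x^6 dx = 9*π^7/7;  ∫_0^π -18*π*x^5 dx = -3*π^7;  ∫_0^π 9*π^2*x^4 dx = 9*π^7/5.
  Sum: 9*π^7/7 − 3*π^7 + 9*π^7/5 = 3*π^7/35.
  ∫_0^π (u')² dx = ∫_0^π (81*x^4 - 108*π*x^3 + 36*π^2*x^2) dx. Term by term:
    ∫_0^π 81*x^4 dx = 81*π^5/5;  ∫_0^π -108*π*x^3 dx = -27*π^5;  ∫_0^π 36*π^2*x^2 dx = 12*π^5.
  Sum: 81*π^5/5 − 27*π^5 + 12*π^5 = 6*π^5/5.
∫_0^π u² dx = 3*π^7/35, so ||u||_L² = sqrt(105)*π^(7/2)/35.
∫_0^π (u')² dx = 6*π^5/5, so ||u'||_L² = sqrt(30)*π^(5/2)/5.
Ratio ||u||_L² / ||u'||_L² = sqrt(14)*π/14.
Sharp Poincaré constant on H^1_0(0, π) is C_P = L/π = 1, achieved by sin(x).
A polynomial bump cannot attain the sharp Poincaré constant (only the first sine eigenfunction does), so the ratio is strictly less than C_P, consistent with ||u||_L² ≤ C_P ||u'||_L².


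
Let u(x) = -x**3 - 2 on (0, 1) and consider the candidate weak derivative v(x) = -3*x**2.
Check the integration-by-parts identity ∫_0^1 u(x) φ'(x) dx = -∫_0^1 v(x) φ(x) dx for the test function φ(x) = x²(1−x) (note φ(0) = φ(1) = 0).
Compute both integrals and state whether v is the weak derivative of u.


LHS = 1/10, RHS = 1/10. Yes, v = u' weakly.

u(x) = -x**3 - 2, classical derivative u'(x) = -3*x**2.
φ(x) = x²(1−x), so φ'(x) = x*(2 - 3*x).
Note φ(0) = φ(1) = 0, so the boundary term u·φ vanishes.
LHS = ∫_0^1 u(x) φ'(x) dx = ∫_0^1 (3*x^5 - 2*x^4 + 6*x^2 - 4*x) dx. Term by term:
  ∫_0^1 3*x^5 dx = 1/2;  ∫_0^1 -2*x^4 dx = -2/5;  ∫_0^1 6*x^2 dx = 2;
  ∫_0^1 -4*x dx = -2.
Sum: 1/2 − 2/5 + 2 − 2 = 1/10.
So LHS = 1/10.
∫_0^1 v(x) φ(x) dx = ∫_0^1 (3*x^5 - 3*x^4) dx. Term by term:
  ∫_0^1 3*x^5 dx = 1/2;  ∫_0^1 -3*x^4 dx = -3/5.
Sum: 1/2 − 3/5 = -1/10.
So RHS = -∫_0^1 v(x) φ(x) dx = 1/10.
LHS = RHS, so the identity holds for this test φ.
Moreover u is smooth here and v(x) = u'(x) = -3*x**2 pointwise, so the identity holds for every test function. Hence v is the weak derivative of u.


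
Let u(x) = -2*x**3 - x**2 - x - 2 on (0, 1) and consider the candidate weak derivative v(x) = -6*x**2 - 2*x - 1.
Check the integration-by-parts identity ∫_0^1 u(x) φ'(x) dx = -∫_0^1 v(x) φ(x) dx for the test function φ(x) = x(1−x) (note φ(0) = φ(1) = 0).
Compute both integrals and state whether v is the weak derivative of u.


LHS = 19/30, RHS = 19/30. Yes, v = u' weakly.

u(x) = -2*x**3 - x**2 - x - 2, classical derivative u'(x) = -6*x**2 - 2*x - 1.
φ(x) = x(1−x), so φ'(x) = 1 - 2*x.
Note φ(0) = φ(1) = 0, so the boundary term u·φ vanishes.
LHS = ∫_0^1 u(x) φ'(x) dx = ∫_0^1 (4*x^4 + x^2 + 3*x - 2) dx. Term by term:
  ∫_0^1 4*x^4 dx = 4/5;  ∫_0^1 x^2 dx = 1/3;  ∫_0^1 3*x dx = 3/2;
  ∫_0^1 -2 dx = -2.
Sum: 4/5 + 1/3 + 3/2 − 2 = 19/30.
So LHS = 19/30.
∫_0^1 v(x) φ(x) dx = ∫_0^1 (6*x^4 - 4*x^3 - x^2 - x) dx. Term by term:
  ∫_0^1 6*x^4 dx = 6/5;  ∫_0^1 -4*x^3 dx = -1;  ∫_0^1 -x^2 dx = -1/3;
  ∫_0^1 -x dx = -1/2.
Sum: 6/5 − 1 − 1/3 − 1/2 = -19/30.
So RHS = -∫_0^1 v(x) φ(x) dx = 19/30.
LHS = RHS, so the identity holds for this test φ.
Moreover u is smooth here and v(x) = u'(x) = -6*x**2 - 2*x - 1 pointwise, so the identity holds for every test function. Hence v is the weak derivative of u.
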